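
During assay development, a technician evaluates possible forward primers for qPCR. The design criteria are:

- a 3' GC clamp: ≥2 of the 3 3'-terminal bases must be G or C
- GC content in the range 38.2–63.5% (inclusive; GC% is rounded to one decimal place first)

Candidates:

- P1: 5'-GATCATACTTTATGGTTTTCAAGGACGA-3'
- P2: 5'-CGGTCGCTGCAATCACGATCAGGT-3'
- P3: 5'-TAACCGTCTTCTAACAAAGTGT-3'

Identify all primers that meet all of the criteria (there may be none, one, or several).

P1 (28 nt, A=8 T=10 G=6 C=4): 3' end CGA has 2 G/C ✓; GC 10/28 = 35.7%, outside 38.2–63.5% ✗ — fails.
P2 (24 nt, A=5 T=5 G=7 C=7): 3' end GGT has 2 G/C ✓; GC 14/24 = 58.3% ✓ — passes.
P3 (22 nt, A=7 T=7 G=3 C=5): 3' end TGT has 1 G/C, need ≥2 ✗; GC 8/22 = 36.4%, outside 38.2–63.5% ✗ — fails.

P2 only.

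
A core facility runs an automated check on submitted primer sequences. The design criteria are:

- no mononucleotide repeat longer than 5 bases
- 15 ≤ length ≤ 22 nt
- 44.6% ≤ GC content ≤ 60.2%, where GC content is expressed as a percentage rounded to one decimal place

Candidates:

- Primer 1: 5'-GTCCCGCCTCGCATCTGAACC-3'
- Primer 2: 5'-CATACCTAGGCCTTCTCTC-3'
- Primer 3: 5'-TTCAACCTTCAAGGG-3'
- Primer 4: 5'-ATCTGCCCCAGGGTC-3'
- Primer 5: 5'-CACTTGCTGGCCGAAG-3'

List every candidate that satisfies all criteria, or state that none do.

Primer 2 and Primer 3.

Primer 1 (21 nt, A=3 T=4 G=4 C=10): longest run = 3 ✓; length 21 ✓; GC 14/21 = 66.7%, outside 44.6–60.2% ✗ — fails.
Primer 2 (19 nt, A=3 T=6 G=2 C=8): longest run = 2 ✓; length 19 ✓; GC 10/19 = 52.6% ✓ — passes.
Primer 3 (15 nt, A=4 T=4 G=3 C=4): longest run = 3 ✓; length 15 ✓; GC 7/15 = 46.7% ✓ — passes.
Primer 4 (15 nt, A=2 T=3 G=4 C=6): longest run = 4 ✓; length 15 ✓; GC 10/15 = 66.7%, outside 44.6–60.2% ✗ — fails.
Primer 5 (16 nt, A=3 T=3 G=5 C=5): longest run = 2 ✓; length 16 ✓; GC 10/16 = 62.5%, outside 44.6–60.2% ✗ — fails.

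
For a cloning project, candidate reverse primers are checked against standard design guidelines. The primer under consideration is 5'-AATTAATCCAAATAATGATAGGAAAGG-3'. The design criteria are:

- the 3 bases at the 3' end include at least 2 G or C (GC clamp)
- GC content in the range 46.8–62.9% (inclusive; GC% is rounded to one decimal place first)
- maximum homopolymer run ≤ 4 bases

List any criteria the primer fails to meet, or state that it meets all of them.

Fails: GC content.

Base counts: A=14, T=6, G=5, C=2 (length 27).
GC clamp: 3' end AGG has 2 G/C ✓
GC content: GC 7/27 = 25.9%, outside 46.8–62.9% ✗
homopolymer run: longest run = 3 ✓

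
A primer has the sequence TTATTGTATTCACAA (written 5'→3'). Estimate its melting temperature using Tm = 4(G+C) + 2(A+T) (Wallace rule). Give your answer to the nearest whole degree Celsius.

36°C

Base counts: A=5, T=7, G=1, C=2 (length 15).
Tm = 2·(5+7) + 4·(1+2) = 2·12 + 4·3 = 24 + 12 = 36°C.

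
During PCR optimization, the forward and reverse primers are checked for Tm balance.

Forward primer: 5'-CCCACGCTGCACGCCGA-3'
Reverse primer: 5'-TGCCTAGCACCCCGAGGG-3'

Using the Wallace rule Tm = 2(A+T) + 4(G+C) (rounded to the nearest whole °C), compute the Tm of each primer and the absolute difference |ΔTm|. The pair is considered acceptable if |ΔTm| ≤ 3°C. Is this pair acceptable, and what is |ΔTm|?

Forward: A=3 T=1 G=4 C=9 → Tm = 2·4 + 4·13 = 60°C.
Reverse: A=3 T=2 G=6 C=7 → Tm = 2·5 + 4·13 = 62°C.
|ΔTm| = |60 − 62| = 2°C, ≤ 3°C.

|ΔTm| = 2°C; the pair is acceptable.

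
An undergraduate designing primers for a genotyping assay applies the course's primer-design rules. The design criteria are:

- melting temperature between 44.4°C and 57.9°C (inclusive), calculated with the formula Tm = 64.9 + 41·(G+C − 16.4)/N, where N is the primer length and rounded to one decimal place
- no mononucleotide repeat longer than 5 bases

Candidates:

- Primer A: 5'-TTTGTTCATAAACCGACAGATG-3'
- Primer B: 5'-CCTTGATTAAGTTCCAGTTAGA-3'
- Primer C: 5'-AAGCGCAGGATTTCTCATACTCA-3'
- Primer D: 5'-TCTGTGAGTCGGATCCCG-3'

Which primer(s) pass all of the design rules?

Primer A (22 nt, A=7 T=7 G=4 C=4): Tm = 64.9 + 41·(8 − 16.4)/22 = 49.2°C ✓; longest run = 3 ✓ — passes.
Primer B (22 nt, A=6 T=8 G=4 C=4): Tm = 64.9 + 41·(8 − 16.4)/22 = 49.2°C ✓; longest run = 2 ✓ — passes.
Primer C (23 nt, A=7 T=6 G=4 C=6): Tm = 64.9 + 41·(10 − 16.4)/23 = 53.5°C ✓; longest run = 3 ✓ — passes.
Primer D (18 nt, A=2 T=5 G=6 C=5): Tm = 64.9 + 41·(11 − 16.4)/18 = 52.6°C ✓; longest run = 3 ✓ — passes.

Primer A, Primer B, Primer C and Primer D.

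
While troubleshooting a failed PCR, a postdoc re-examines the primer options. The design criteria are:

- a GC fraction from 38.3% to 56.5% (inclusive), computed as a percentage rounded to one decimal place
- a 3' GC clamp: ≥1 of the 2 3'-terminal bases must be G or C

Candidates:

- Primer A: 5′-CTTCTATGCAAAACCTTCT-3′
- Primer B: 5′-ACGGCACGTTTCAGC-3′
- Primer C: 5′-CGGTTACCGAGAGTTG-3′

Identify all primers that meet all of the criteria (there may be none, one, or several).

Primer A (19 nt, A=5 T=7 G=1 C=6): GC 7/19 = 36.8%, outside 38.3–56.5% ✗; 3' end CT has 1 G/C ✓ — fails.
Primer B (15 nt, A=3 T=3 G=4 C=5): GC 9/15 = 60.0%, outside 38.3–56.5% ✗; 3' end GC has 2 G/C ✓ — fails.
Primer C (16 nt, A=3 T=4 G=6 C=3): GC 9/16 = 56.3% ✓; 3' end TG has 1 G/C ✓ — passes.

Primer C only.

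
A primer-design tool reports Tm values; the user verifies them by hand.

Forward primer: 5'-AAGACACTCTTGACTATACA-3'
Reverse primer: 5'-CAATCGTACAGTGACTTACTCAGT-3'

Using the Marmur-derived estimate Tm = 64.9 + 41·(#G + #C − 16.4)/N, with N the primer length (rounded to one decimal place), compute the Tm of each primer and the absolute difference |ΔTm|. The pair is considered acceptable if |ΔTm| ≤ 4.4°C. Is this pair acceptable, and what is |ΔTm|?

|ΔTm| = 8.4°C; the pair is not acceptable.

Forward: G+C = 7, N = 20 → Tm = 64.9 + 41·(7 − 16.4)/20 = 45.6°C.
Reverse: G+C = 10, N = 24 → Tm = 64.9 + 41·(10 − 16.4)/24 = 54.0°C.
|ΔTm| = |45.6 − 54.0| = 8.4°C, > 4.4°C.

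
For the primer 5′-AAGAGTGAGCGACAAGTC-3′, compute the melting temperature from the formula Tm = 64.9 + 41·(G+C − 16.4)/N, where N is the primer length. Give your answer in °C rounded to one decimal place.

Base counts: A=7, T=2, G=6, C=3; G+C = 9, N = 18.
Tm = 64.9 + 41·(9 − 16.4)/18 = 64.9 + -303.40/18 = 48.0°C.

48.0°C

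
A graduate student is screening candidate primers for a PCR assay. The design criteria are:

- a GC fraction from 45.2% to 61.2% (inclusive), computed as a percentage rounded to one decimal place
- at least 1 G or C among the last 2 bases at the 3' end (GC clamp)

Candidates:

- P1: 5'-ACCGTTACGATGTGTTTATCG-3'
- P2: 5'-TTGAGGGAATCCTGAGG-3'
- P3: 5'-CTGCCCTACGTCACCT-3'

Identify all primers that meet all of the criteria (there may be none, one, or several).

P1 (21 nt, A=4 T=8 G=5 C=4): GC 9/21 = 42.9%, outside 45.2–61.2% ✗; 3' end CG has 2 G/C ✓ — fails.
P2 (17 nt, A=4 T=4 G=7 C=2): GC 9/17 = 52.9% ✓; 3' end GG has 2 G/C ✓ — passes.
P3 (16 nt, A=2 T=4 G=2 C=8): GC 10/16 = 62.5%, outside 45.2–61.2% ✗; 3' end CT has 1 G/C ✓ — fails.

P2 only.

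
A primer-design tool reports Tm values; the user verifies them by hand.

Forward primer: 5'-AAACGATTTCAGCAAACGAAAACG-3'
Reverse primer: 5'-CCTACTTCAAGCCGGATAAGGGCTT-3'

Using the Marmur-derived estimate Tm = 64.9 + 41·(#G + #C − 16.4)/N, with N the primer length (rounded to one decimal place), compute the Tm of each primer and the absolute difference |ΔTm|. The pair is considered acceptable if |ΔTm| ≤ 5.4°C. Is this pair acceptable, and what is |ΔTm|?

Forward: G+C = 9, N = 24 → Tm = 64.9 + 41·(9 − 16.4)/24 = 52.3°C.
Reverse: G+C = 13, N = 25 → Tm = 64.9 + 41·(13 − 16.4)/25 = 59.3°C.
|ΔTm| = |52.3 − 59.3| = 7.0°C, > 5.4°C.

|ΔTm| = 7.0°C; the pair is not acceptable.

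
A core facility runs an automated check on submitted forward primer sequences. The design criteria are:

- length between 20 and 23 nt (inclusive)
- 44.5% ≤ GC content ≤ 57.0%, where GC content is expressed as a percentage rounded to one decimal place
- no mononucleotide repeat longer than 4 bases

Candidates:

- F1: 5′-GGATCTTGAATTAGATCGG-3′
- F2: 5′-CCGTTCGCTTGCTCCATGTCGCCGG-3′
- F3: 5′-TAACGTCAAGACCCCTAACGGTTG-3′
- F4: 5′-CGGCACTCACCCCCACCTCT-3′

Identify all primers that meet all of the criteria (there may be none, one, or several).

None of the candidates satisfy all criteria.

F1 (19 nt, A=5 T=6 G=6 C=2): length 19, outside 20–23 ✗; GC 8/19 = 42.1%, outside 44.5–57.0% ✗; longest run = 2 ✓ — fails.
F2 (25 nt, A=1 T=7 G=7 C=10): length 25, outside 20–23 ✗; GC 17/25 = 68.0%, outside 44.5–57.0% ✗; longest run = 2 ✓ — fails.
F3 (24 nt, A=7 T=5 G=5 C=7): length 24, outside 20–23 ✗; GC 12/24 = 50.0% ✓; longest run = 4 ✓ — fails.
F4 (20 nt, A=3 T=3 G=2 C=12): length 20 ✓; GC 14/20 = 70.0%, outside 44.5–57.0% ✗; longest run = 5, exceeds 4 ✗ — fails.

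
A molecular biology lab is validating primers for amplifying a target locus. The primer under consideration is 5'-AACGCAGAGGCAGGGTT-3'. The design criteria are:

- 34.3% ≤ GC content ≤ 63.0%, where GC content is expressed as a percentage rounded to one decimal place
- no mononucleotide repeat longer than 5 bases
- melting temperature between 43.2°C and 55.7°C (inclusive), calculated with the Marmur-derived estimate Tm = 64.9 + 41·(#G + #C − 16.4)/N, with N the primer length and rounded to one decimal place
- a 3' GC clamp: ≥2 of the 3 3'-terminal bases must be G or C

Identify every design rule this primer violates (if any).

Base counts: A=5, T=2, G=7, C=3 (length 17).
GC content: GC 10/17 = 58.8% ✓
homopolymer run: longest run = 3 ✓
Tm: Tm = 64.9 + 41·(10 − 16.4)/17 = 49.5°C ✓
GC clamp: 3' end GTT has 1 G/C, need ≥2 ✗

Fails: GC clamp.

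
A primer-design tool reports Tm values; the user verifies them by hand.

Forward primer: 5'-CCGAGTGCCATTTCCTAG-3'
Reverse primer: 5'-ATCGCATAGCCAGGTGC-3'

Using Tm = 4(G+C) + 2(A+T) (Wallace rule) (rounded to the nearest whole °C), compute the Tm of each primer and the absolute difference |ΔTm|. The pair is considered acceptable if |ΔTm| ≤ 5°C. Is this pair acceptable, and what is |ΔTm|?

Forward: A=3 T=5 G=4 C=6 → Tm = 2·8 + 4·10 = 56°C.
Reverse: A=4 T=3 G=5 C=5 → Tm = 2·7 + 4·10 = 54°C.
|ΔTm| = |56 − 54| = 2°C, ≤ 5°C.

|ΔTm| = 2°C; the pair is acceptable.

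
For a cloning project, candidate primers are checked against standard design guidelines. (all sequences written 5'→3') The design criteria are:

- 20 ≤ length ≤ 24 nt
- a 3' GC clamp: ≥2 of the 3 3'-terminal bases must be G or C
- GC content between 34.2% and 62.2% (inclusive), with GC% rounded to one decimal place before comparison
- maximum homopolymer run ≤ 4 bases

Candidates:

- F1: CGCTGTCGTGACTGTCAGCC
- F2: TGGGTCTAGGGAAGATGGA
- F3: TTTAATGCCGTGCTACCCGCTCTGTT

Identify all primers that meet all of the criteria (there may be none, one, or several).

F1 (20 nt, A=2 T=5 G=6 C=7): length 20 ✓; 3' end GCC has 3 G/C ✓; GC 13/20 = 65.0%, outside 34.2–62.2% ✗; longest run = 2 ✓ — fails.
F2 (19 nt, A=5 T=4 G=9 C=1): length 19, outside 20–24 ✗; 3' end GGA has 2 G/C ✓; GC 10/19 = 52.6% ✓; longest run = 3 ✓ — fails.
F3 (26 nt, A=3 T=10 G=5 C=8): length 26, outside 20–24 ✗; 3' end GTT has 1 G/C, need ≥2 ✗; GC 13/26 = 50.0% ✓; longest run = 3 ✓ — fails.

None of the candidates satisfy all criteria.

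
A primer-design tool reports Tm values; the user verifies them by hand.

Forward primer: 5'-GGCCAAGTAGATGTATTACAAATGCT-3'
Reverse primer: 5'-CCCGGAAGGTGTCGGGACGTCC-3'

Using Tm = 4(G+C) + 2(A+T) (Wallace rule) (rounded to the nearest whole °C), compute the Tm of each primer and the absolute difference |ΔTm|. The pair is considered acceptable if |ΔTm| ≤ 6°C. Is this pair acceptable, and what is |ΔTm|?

|ΔTm| = 4°C; the pair is acceptable.

Forward: A=9 T=7 G=6 C=4 → Tm = 2·16 + 4·10 = 72°C.
Reverse: A=3 T=3 G=9 C=7 → Tm = 2·6 + 4·16 = 76°C.
|ΔTm| = |72 − 76| = 4°C, ≤ 6°C.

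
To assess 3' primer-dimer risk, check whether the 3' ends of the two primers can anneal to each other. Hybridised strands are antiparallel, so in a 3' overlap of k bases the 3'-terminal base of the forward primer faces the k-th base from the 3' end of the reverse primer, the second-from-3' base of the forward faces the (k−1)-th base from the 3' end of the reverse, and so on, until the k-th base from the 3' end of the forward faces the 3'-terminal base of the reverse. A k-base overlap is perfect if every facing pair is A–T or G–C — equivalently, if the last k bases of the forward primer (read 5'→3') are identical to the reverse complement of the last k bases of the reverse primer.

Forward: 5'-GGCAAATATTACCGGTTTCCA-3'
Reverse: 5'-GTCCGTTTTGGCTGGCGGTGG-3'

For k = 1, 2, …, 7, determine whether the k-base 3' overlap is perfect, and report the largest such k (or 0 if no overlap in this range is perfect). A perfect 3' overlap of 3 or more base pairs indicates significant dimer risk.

Last 7 bases (5'→3') — forward …GTTTCCA, reverse …GCGGTGG.
Reverse complement of the reverse primer's last 7 bases: CCACCGC; its first k bases are the reverse complement of the reverse primer's last k bases, so a perfect k-base overlap needs the forward primer's last k bases to equal them.
Comparing (forward last k vs required): k=1: A vs C ✗; k=2: CA vs CC ✗; k=3: CCA vs CCA ✓; k=4: TCCA vs CCAC ✗; k=5: TTCCA vs CCACC ✗; k=6: TTTCCA vs CCACCG ✗; k=7: GTTTCCA vs CCACCGC ✗.
Only k = 3 is perfect, so the longest perfect 3' overlap is 3.

Longest perfect overlap: 3 complementary base pairs; significant dimer risk (threshold 3).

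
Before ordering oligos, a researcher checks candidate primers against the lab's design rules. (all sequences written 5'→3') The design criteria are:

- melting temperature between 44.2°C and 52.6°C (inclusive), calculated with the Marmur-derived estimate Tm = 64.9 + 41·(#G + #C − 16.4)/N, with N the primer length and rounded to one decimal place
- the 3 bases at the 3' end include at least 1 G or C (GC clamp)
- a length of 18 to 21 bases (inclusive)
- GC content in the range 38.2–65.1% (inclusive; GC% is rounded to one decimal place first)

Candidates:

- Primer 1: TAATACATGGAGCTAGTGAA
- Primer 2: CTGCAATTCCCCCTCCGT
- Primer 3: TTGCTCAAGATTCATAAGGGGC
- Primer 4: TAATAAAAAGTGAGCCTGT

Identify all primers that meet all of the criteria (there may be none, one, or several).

Primer 1 (20 nt, A=8 T=5 G=5 C=2): Tm = 64.9 + 41·(7 − 16.4)/20 = 45.6°C ✓; 3' end GAA has 1 G/C ✓; length 20 ✓; GC 7/20 = 35.0%, outside 38.2–65.1% ✗ — fails.
Primer 2 (18 nt, A=2 T=5 G=2 C=9): Tm = 64.9 + 41·(11 − 16.4)/18 = 52.6°C ✓; 3' end CGT has 2 G/C ✓; length 18 ✓; GC 11/18 = 61.1% ✓ — passes.
Primer 3 (22 nt, A=6 T=6 G=6 C=4): Tm = 64.9 + 41·(10 − 16.4)/22 = 53.0°C, outside 44.2–52.6°C ✗; 3' end GGC has 3 G/C ✓; length 22, outside 18–21 ✗; GC 10/22 = 45.5% ✓ — fails.
Primer 4 (19 nt, A=8 T=5 G=4 C=2): Tm = 64.9 + 41·(6 − 16.4)/19 = 42.5°C, outside 44.2–52.6°C ✗; 3' end TGT has 1 G/C ✓; length 19 ✓; GC 6/19 = 31.6%, outside 38.2–65.1% ✗ — fails.

Primer 2 only.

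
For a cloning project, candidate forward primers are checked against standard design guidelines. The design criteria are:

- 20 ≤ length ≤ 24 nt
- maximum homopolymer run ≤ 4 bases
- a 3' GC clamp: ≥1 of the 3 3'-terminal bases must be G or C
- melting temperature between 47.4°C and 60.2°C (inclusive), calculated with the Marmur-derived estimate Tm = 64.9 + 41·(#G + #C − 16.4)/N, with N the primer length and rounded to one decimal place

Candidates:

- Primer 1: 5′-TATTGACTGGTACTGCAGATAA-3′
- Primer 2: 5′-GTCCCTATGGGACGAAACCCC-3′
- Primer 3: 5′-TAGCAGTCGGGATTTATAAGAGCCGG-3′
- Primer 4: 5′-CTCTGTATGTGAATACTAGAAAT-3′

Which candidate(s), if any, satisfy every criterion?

Primer 1 (22 nt, A=7 T=7 G=5 C=3): length 22 ✓; longest run = 2 ✓; 3' end TAA has 0 G/C, need ≥1 ✗; Tm = 64.9 + 41·(8 − 16.4)/22 = 49.2°C ✓ — fails.
Primer 2 (21 nt, A=5 T=3 G=5 C=8): length 21 ✓; longest run = 4 ✓; 3' end CCC has 3 G/C ✓; Tm = 64.9 + 41·(13 − 16.4)/21 = 58.3°C ✓ — passes.
Primer 3 (26 nt, A=7 T=6 G=9 C=4): length 26, outside 20–24 ✗; longest run = 3 ✓; 3' end CGG has 3 G/C ✓; Tm = 64.9 + 41·(13 − 16.4)/26 = 59.5°C ✓ — fails.
Primer 4 (23 nt, A=8 T=8 G=4 C=3): length 23 ✓; longest run = 3 ✓; 3' end AAT has 0 G/C, need ≥1 ✗; Tm = 64.9 + 41·(7 − 16.4)/23 = 48.1°C ✓ — fails.

Primer 2 only.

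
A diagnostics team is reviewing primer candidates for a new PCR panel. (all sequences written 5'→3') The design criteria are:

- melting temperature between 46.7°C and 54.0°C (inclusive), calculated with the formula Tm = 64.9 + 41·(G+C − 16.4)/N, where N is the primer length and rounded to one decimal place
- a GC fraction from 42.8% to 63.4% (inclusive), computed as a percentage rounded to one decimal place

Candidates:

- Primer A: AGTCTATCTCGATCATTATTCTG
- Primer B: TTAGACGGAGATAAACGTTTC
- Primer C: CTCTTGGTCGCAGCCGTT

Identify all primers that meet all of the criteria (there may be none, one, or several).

Primer C only.

Primer A (23 nt, A=5 T=10 G=3 C=5): Tm = 64.9 + 41·(8 − 16.4)/23 = 49.9°C ✓; GC 8/23 = 34.8%, outside 42.8–63.4% ✗ — fails.
Primer B (21 nt, A=7 T=6 G=5 C=3): Tm = 64.9 + 41·(8 − 16.4)/21 = 48.5°C ✓; GC 8/21 = 38.1%, outside 42.8–63.4% ✗ — fails.
Primer C (18 nt, A=1 T=6 G=5 C=6): Tm = 64.9 + 41·(11 − 16.4)/18 = 52.6°C ✓; GC 11/18 = 61.1% ✓ — passes.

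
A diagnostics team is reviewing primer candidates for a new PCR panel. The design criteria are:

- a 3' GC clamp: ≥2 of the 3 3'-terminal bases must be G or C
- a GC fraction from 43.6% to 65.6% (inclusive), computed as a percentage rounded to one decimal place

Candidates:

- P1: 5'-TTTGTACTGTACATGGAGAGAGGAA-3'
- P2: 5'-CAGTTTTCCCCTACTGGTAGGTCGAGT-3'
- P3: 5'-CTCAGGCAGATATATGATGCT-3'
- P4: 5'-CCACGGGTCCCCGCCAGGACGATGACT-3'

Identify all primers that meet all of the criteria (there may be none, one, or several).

P1 (25 nt, A=8 T=7 G=8 C=2): 3' end GAA has 1 G/C, need ≥2 ✗; GC 10/25 = 40.0%, outside 43.6–65.6% ✗ — fails.
P2 (27 nt, A=4 T=9 G=7 C=7): 3' end AGT has 1 G/C, need ≥2 ✗; GC 14/27 = 51.9% ✓ — fails.
P3 (21 nt, A=6 T=6 G=5 C=4): 3' end GCT has 2 G/C ✓; GC 9/21 = 42.9%, outside 43.6–65.6% ✗ — fails.
P4 (27 nt, A=5 T=3 G=8 C=11): 3' end ACT has 1 G/C, need ≥2 ✗; GC 19/27 = 70.4%, outside 43.6–65.6% ✗ — fails.

None of the candidates satisfy all criteria.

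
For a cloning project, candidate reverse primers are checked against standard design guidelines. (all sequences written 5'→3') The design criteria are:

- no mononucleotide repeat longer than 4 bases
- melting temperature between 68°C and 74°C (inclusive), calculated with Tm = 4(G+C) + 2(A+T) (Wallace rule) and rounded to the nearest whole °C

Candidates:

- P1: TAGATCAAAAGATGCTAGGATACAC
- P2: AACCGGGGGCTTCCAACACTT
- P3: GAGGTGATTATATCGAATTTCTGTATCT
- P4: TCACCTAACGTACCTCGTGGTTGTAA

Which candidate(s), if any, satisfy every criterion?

P1 (25 nt, A=11 T=5 G=5 C=4): longest run = 4 ✓; Tm = 2·16 + 4·9 = 68°C ✓ — passes.
P2 (21 nt, A=5 T=4 G=5 C=7): longest run = 5, exceeds 4 ✗; Tm = 2·9 + 4·12 = 66°C, outside 68–74°C ✗ — fails.
P3 (28 nt, A=7 T=12 G=6 C=3): longest run = 3 ✓; Tm = 2·19 + 4·9 = 74°C ✓ — passes.
P4 (26 nt, A=6 T=8 G=5 C=7): longest run = 2 ✓; Tm = 2·14 + 4·12 = 76°C, outside 68–74°C ✗ — fails.

P1 and P3.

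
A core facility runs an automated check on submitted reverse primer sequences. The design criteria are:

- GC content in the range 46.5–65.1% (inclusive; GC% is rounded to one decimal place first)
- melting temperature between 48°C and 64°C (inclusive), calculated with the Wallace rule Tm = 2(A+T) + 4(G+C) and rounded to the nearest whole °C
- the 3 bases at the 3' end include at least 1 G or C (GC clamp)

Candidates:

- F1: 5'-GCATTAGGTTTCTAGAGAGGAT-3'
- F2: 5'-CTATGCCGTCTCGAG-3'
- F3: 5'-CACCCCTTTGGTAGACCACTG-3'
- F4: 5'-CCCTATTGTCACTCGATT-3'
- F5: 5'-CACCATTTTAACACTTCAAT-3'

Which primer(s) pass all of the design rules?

F1 (22 nt, A=6 T=7 G=7 C=2): GC 9/22 = 40.9%, outside 46.5–65.1% ✗; Tm = 2·13 + 4·9 = 62°C ✓; 3' end GAT has 1 G/C ✓ — fails.
F2 (15 nt, A=2 T=4 G=4 C=5): GC 9/15 = 60.0% ✓; Tm = 2·6 + 4·9 = 48°C ✓; 3' end GAG has 2 G/C ✓ — passes.
F3 (21 nt, A=4 T=5 G=4 C=8): GC 12/21 = 57.1% ✓; Tm = 2·9 + 4·12 = 66°C, outside 48–64°C ✗; 3' end CTG has 2 G/C ✓ — fails.
F4 (18 nt, A=3 T=7 G=2 C=6): GC 8/18 = 44.4%, outside 46.5–65.1% ✗; Tm = 2·10 + 4·8 = 52°C ✓; 3' end ATT has 0 G/C, need ≥1 ✗ — fails.
F5 (20 nt, A=7 T=7 G=0 C=6): GC 6/20 = 30.0%, outside 46.5–65.1% ✗; Tm = 2·14 + 4·6 = 52°C ✓; 3' end AAT has 0 G/C, need ≥1 ✗ — fails.

F2 only.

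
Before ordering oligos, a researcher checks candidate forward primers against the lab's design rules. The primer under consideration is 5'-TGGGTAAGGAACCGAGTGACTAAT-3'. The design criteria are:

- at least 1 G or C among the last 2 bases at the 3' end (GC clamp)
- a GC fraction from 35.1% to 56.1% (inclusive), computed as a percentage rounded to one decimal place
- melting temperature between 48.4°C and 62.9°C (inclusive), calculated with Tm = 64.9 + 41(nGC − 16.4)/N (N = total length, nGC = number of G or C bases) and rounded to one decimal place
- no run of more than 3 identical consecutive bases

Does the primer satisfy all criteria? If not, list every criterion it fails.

Base counts: A=8, T=5, G=8, C=3 (length 24).
GC clamp: 3' end AT has 0 G/C, need ≥1 ✗
GC content: GC 11/24 = 45.8% ✓
Tm: Tm = 64.9 + 41·(11 − 16.4)/24 = 55.7°C ✓
homopolymer run: longest run = 3 ✓

Fails: GC clamp.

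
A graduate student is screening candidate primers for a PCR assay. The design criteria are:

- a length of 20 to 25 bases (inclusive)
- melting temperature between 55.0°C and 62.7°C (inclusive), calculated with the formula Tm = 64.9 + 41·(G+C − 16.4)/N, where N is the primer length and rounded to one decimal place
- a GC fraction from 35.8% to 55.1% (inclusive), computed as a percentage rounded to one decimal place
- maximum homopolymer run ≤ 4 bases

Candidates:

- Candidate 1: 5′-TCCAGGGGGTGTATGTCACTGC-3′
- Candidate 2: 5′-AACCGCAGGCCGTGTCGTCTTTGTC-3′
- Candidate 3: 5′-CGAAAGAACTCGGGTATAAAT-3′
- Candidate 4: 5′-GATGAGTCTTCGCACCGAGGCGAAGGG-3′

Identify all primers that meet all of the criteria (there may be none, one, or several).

None of the candidates satisfy all criteria.

Candidate 1 (22 nt, A=3 T=6 G=8 C=5): length 22 ✓; Tm = 64.9 + 41·(13 − 16.4)/22 = 58.6°C ✓; GC 13/22 = 59.1%, outside 35.8–55.1% ✗; longest run = 5, exceeds 4 ✗ — fails.
Candidate 2 (25 nt, A=3 T=7 G=7 C=8): length 25 ✓; Tm = 64.9 + 41·(15 − 16.4)/25 = 62.6°C ✓; GC 15/25 = 60.0%, outside 35.8–55.1% ✗; longest run = 3 ✓ — fails.
Candidate 3 (21 nt, A=9 T=4 G=5 C=3): length 21 ✓; Tm = 64.9 + 41·(8 − 16.4)/21 = 48.5°C, outside 55.0–62.7°C ✗; GC 8/21 = 38.1% ✓; longest run = 3 ✓ — fails.
Candidate 4 (27 nt, A=6 T=4 G=11 C=6): length 27, outside 20–25 ✗; Tm = 64.9 + 41·(17 − 16.4)/27 = 65.8°C, outside 55.0–62.7°C ✗; GC 17/27 = 63.0%, outside 35.8–55.1% ✗; longest run = 3 ✓ — fails.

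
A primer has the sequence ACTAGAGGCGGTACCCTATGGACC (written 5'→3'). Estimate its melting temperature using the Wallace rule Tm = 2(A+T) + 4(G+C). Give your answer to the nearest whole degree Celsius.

76°C

Base counts: A=6, T=4, G=7, C=7 (length 24).
Tm = 2·(6+4) + 4·(7+7) = 2·10 + 4·14 = 20 + 56 = 76°C.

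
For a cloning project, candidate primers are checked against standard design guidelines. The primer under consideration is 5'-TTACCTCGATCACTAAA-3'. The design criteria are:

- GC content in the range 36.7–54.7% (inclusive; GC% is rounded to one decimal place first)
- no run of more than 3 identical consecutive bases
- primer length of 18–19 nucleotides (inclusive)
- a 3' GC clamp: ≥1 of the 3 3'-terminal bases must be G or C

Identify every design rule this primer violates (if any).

Fails: GC content, length, GC clamp.

Base counts: A=6, T=5, G=1, C=5 (length 17).
GC content: GC 6/17 = 35.3%, outside 36.7–54.7% ✗
homopolymer run: longest run = 3 ✓
length: length 17, outside 18–19 ✗
GC clamp: 3' end AAA has 0 G/C, need ≥1 ✗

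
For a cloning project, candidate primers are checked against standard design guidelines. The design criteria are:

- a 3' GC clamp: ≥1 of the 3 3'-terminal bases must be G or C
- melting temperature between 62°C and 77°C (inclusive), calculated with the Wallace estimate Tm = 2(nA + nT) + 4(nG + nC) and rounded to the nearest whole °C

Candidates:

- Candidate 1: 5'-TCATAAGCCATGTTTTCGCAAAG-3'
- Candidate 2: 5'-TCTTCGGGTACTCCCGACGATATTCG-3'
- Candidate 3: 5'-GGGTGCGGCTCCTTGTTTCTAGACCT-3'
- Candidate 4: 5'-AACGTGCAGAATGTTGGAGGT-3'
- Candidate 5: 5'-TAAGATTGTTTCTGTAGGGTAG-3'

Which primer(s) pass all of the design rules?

Candidate 1 (23 nt, A=7 T=7 G=4 C=5): 3' end AAG has 1 G/C ✓; Tm = 2·14 + 4·9 = 64°C ✓ — passes.
Candidate 2 (26 nt, A=4 T=8 G=6 C=8): 3' end TCG has 2 G/C ✓; Tm = 2·12 + 4·14 = 80°C, outside 62–77°C ✗ — fails.
Candidate 3 (26 nt, A=2 T=9 G=8 C=7): 3' end CCT has 2 G/C ✓; Tm = 2·11 + 4·15 = 82°C, outside 62–77°C ✗ — fails.
Candidate 4 (21 nt, A=6 T=5 G=8 C=2): 3' end GGT has 2 G/C ✓; Tm = 2·11 + 4·10 = 62°C ✓ — passes.
Candidate 5 (22 nt, A=5 T=9 G=7 C=1): 3' end TAG has 1 G/C ✓; Tm = 2·14 + 4·8 = 60°C, outside 62–77°C ✗ — fails.

Candidate 1 and Candidate 4.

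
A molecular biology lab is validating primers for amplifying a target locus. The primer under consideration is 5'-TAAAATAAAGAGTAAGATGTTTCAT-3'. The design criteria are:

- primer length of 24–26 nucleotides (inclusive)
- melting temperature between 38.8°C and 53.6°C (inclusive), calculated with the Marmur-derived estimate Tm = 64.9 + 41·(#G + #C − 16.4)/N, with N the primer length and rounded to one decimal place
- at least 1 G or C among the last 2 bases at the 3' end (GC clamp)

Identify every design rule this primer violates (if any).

Base counts: A=12, T=8, G=4, C=1 (length 25).
length: length 25 ✓
Tm: Tm = 64.9 + 41·(5 − 16.4)/25 = 46.2°C ✓
GC clamp: 3' end AT has 0 G/C, need ≥1 ✗

Fails: GC clamp.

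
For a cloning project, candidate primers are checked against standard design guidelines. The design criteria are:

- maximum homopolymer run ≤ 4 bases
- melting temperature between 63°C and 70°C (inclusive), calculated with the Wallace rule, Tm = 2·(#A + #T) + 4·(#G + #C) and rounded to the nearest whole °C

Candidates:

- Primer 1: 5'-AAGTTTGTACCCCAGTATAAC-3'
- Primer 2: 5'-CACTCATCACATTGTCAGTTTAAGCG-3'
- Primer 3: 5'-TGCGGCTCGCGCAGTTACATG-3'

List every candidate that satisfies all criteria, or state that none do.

Primer 3 only.

Primer 1 (21 nt, A=7 T=6 G=3 C=5): longest run = 4 ✓; Tm = 2·13 + 4·8 = 58°C, outside 63–70°C ✗ — fails.
Primer 2 (26 nt, A=7 T=8 G=4 C=7): longest run = 3 ✓; Tm = 2·15 + 4·11 = 74°C, outside 63–70°C ✗ — fails.
Primer 3 (21 nt, A=3 T=5 G=7 C=6): longest run = 2 ✓; Tm = 2·8 + 4·13 = 68°C ✓ — passes.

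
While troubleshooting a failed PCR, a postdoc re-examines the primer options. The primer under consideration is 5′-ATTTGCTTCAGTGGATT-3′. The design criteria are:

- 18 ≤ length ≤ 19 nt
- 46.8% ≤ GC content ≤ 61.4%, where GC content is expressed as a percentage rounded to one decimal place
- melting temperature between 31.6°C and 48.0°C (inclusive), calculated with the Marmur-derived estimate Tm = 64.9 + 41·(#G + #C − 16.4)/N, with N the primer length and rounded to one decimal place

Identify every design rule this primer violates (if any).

Base counts: A=3, T=8, G=4, C=2 (length 17).
length: length 17, outside 18–19 ✗
GC content: GC 6/17 = 35.3%, outside 46.8–61.4% ✗
Tm: Tm = 64.9 + 41·(6 − 16.4)/17 = 39.8°C ✓

Fails: length, GC content.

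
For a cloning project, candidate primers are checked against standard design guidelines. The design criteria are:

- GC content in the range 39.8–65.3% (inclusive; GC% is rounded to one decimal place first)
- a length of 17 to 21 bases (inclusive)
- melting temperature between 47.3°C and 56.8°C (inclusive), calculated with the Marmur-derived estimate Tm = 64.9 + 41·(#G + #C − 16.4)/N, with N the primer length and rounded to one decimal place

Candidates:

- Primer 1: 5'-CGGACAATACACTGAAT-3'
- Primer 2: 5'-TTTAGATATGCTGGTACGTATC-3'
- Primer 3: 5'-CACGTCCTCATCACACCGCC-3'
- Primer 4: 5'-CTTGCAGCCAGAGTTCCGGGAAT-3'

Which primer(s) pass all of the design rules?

None of the candidates satisfy all criteria.

Primer 1 (17 nt, A=7 T=3 G=3 C=4): GC 7/17 = 41.2% ✓; length 17 ✓; Tm = 64.9 + 41·(7 − 16.4)/17 = 42.2°C, outside 47.3–56.8°C ✗ — fails.
Primer 2 (22 nt, A=5 T=9 G=5 C=3): GC 8/22 = 36.4%, outside 39.8–65.3% ✗; length 22, outside 17–21 ✗; Tm = 64.9 + 41·(8 − 16.4)/22 = 49.2°C ✓ — fails.
Primer 3 (20 nt, A=4 T=3 G=2 C=11): GC 13/20 = 65.0% ✓; length 20 ✓; Tm = 64.9 + 41·(13 − 16.4)/20 = 57.9°C, outside 47.3–56.8°C ✗ — fails.
Primer 4 (23 nt, A=5 T=5 G=7 C=6): GC 13/23 = 56.5% ✓; length 23, outside 17–21 ✗; Tm = 64.9 + 41·(13 − 16.4)/23 = 58.8°C, outside 47.3–56.8°C ✗ — fails.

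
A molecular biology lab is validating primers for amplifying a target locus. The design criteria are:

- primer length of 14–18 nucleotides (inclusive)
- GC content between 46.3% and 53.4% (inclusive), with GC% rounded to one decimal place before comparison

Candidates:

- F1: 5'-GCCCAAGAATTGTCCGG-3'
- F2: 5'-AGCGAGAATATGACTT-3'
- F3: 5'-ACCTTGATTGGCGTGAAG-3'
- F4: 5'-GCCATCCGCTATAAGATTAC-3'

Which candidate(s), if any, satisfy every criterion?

F1 (17 nt, A=4 T=3 G=5 C=5): length 17 ✓; GC 10/17 = 58.8%, outside 46.3–53.4% ✗ — fails.
F2 (16 nt, A=6 T=4 G=4 C=2): length 16 ✓; GC 6/16 = 37.5%, outside 46.3–53.4% ✗ — fails.
F3 (18 nt, A=4 T=5 G=6 C=3): length 18 ✓; GC 9/18 = 50.0% ✓ — passes.
F4 (20 nt, A=6 T=5 G=3 C=6): length 20, outside 14–18 ✗; GC 9/20 = 45.0%, outside 46.3–53.4% ✗ — fails.

F3 only.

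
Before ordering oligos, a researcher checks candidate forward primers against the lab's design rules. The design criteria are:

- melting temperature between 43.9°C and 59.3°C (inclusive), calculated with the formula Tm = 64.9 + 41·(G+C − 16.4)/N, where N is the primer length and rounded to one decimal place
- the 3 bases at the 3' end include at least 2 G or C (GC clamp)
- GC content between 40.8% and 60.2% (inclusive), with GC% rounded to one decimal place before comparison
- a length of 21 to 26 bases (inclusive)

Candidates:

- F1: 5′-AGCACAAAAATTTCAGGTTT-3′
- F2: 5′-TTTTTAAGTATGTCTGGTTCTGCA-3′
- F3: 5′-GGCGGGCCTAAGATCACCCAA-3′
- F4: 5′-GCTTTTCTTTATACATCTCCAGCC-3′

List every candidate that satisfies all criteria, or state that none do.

F1 (20 nt, A=8 T=6 G=3 C=3): Tm = 64.9 + 41·(6 − 16.4)/20 = 43.6°C, outside 43.9–59.3°C ✗; 3' end TTT has 0 G/C, need ≥2 ✗; GC 6/20 = 30.0%, outside 40.8–60.2% ✗; length 20, outside 21–26 ✗ — fails.
F2 (24 nt, A=4 T=12 G=5 C=3): Tm = 64.9 + 41·(8 − 16.4)/24 = 50.6°C ✓; 3' end GCA has 2 G/C ✓; GC 8/24 = 33.3%, outside 40.8–60.2% ✗; length 24 ✓ — fails.
F3 (21 nt, A=6 T=2 G=6 C=7): Tm = 64.9 + 41·(13 − 16.4)/21 = 58.3°C ✓; 3' end CAA has 1 G/C, need ≥2 ✗; GC 13/21 = 61.9%, outside 40.8–60.2% ✗; length 21 ✓ — fails.
F4 (24 nt, A=4 T=10 G=2 C=8): Tm = 64.9 + 41·(10 − 16.4)/24 = 54.0°C ✓; 3' end GCC has 3 G/C ✓; GC 10/24 = 41.7% ✓; length 24 ✓ — passes.

F4 only.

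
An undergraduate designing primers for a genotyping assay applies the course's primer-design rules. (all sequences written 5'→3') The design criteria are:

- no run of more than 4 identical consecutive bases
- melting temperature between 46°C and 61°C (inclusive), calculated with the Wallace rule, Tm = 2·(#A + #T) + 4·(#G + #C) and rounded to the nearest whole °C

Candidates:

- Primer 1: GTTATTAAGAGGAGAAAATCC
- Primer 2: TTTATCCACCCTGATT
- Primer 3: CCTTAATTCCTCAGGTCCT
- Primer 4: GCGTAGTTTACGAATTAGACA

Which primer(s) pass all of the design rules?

Primer 1, Primer 3 and Primer 4.

Primer 1 (21 nt, A=9 T=5 G=5 C=2): longest run = 4 ✓; Tm = 2·14 + 4·7 = 56°C ✓ — passes.
Primer 2 (16 nt, A=3 T=7 G=1 C=5): longest run = 3 ✓; Tm = 2·10 + 4·6 = 44°C, outside 46–61°C ✗ — fails.
Primer 3 (19 nt, A=3 T=7 G=2 C=7): longest run = 2 ✓; Tm = 2·10 + 4·9 = 56°C ✓ — passes.
Primer 4 (21 nt, A=7 T=6 G=5 C=3): longest run = 3 ✓; Tm = 2·13 + 4·8 = 58°C ✓ — passes.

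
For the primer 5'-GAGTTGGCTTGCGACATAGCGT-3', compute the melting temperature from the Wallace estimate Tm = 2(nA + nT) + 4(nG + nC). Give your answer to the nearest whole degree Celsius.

68°C

Base counts: A=4, T=6, G=8, C=4 (length 22).
Tm = 2·(4+6) + 4·(8+4) = 2·10 + 4·12 = 20 + 48 = 68°C.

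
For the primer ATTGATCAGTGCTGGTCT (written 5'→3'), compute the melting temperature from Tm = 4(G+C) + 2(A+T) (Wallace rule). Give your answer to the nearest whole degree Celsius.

52°C

Base counts: A=3, T=7, G=5, C=3 (length 18).
Tm = 2·(3+7) + 4·(5+3) = 2·10 + 4·8 = 20 + 32 = 52°C.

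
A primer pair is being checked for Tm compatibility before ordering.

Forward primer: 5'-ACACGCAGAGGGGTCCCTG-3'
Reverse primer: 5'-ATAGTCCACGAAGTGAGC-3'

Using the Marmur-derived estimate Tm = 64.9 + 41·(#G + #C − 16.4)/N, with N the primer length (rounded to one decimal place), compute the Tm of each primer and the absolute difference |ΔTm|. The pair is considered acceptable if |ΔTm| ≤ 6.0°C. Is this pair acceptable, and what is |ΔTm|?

|ΔTm| = 9.6°C; the pair is not acceptable.

Forward: G+C = 13, N = 19 → Tm = 64.9 + 41·(13 − 16.4)/19 = 57.6°C.
Reverse: G+C = 9, N = 18 → Tm = 64.9 + 41·(9 − 16.4)/18 = 48.0°C.
|ΔTm| = |57.6 − 48.0| = 9.6°C, > 6.0°C.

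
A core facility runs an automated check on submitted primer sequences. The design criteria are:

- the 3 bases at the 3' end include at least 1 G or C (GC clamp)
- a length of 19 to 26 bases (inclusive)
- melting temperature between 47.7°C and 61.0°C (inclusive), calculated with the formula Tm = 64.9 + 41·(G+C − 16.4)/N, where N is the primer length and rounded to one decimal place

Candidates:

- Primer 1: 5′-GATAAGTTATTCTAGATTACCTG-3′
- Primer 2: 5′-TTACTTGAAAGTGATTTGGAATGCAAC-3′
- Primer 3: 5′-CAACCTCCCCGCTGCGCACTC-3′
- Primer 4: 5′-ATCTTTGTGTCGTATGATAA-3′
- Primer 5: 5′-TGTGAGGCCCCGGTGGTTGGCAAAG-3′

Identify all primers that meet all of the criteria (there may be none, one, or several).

Primer 1 only.

Primer 1 (23 nt, A=7 T=9 G=4 C=3): 3' end CTG has 2 G/C ✓; length 23 ✓; Tm = 64.9 + 41·(7 − 16.4)/23 = 48.1°C ✓ — passes.
Primer 2 (27 nt, A=9 T=9 G=6 C=3): 3' end AAC has 1 G/C ✓; length 27, outside 19–26 ✗; Tm = 64.9 + 41·(9 − 16.4)/27 = 53.7°C ✓ — fails.
Primer 3 (21 nt, A=3 T=3 G=3 C=12): 3' end CTC has 2 G/C ✓; length 21 ✓; Tm = 64.9 + 41·(15 − 16.4)/21 = 62.2°C, outside 47.7–61.0°C ✗ — fails.
Primer 4 (20 nt, A=5 T=9 G=4 C=2): 3' end TAA has 0 G/C, need ≥1 ✗; length 20 ✓; Tm = 64.9 + 41·(6 − 16.4)/20 = 43.6°C, outside 47.7–61.0°C ✗ — fails.
Primer 5 (25 nt, A=4 T=5 G=11 C=5): 3' end AAG has 1 G/C ✓; length 25 ✓; Tm = 64.9 + 41·(16 − 16.4)/25 = 64.2°C, outside 47.7–61.0°C ✗ — fails.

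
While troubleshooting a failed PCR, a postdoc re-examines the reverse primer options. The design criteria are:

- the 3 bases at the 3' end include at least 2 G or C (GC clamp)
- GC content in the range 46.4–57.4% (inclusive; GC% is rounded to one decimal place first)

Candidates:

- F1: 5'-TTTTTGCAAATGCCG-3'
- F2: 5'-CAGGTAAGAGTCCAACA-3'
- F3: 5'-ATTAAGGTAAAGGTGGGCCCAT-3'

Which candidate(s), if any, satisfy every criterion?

F1 (15 nt, A=3 T=6 G=3 C=3): 3' end CCG has 3 G/C ✓; GC 6/15 = 40.0%, outside 46.4–57.4% ✗ — fails.
F2 (17 nt, A=7 T=2 G=4 C=4): 3' end ACA has 1 G/C, need ≥2 ✗; GC 8/17 = 47.1% ✓ — fails.
F3 (22 nt, A=7 T=5 G=7 C=3): 3' end CAT has 1 G/C, need ≥2 ✗; GC 10/22 = 45.5%, outside 46.4–57.4% ✗ — fails.

None of the candidates satisfy all criteria.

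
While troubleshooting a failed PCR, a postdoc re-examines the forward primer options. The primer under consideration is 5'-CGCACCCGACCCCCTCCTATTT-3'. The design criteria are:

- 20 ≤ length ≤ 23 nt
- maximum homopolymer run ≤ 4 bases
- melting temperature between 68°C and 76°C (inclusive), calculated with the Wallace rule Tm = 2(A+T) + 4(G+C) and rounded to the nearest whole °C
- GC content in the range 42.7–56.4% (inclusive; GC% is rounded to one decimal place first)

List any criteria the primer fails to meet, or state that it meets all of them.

Base counts: A=3, T=5, G=2, C=12 (length 22).
length: length 22 ✓
homopolymer run: longest run = 5, exceeds 4 ✗
Tm: Tm = 2·8 + 4·14 = 72°C ✓
GC content: GC 14/22 = 63.6%, outside 42.7–56.4% ✗

Fails: homopolymer run, GC content.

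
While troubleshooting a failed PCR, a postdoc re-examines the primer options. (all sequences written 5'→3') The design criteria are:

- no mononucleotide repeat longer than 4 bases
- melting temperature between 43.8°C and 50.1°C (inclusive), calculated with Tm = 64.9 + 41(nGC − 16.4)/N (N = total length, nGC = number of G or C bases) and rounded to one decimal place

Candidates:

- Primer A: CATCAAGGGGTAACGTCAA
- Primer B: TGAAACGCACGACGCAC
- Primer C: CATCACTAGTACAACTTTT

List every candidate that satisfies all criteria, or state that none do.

Primer A and Primer B.

Primer A (19 nt, A=7 T=3 G=5 C=4): longest run = 4 ✓; Tm = 64.9 + 41·(9 − 16.4)/19 = 48.9°C ✓ — passes.
Primer B (17 nt, A=6 T=1 G=4 C=6): longest run = 3 ✓; Tm = 64.9 + 41·(10 − 16.4)/17 = 49.5°C ✓ — passes.
Primer C (19 nt, A=6 T=7 G=1 C=5): longest run = 4 ✓; Tm = 64.9 + 41·(6 − 16.4)/19 = 42.5°C, outside 43.8–50.1°C ✗ — fails.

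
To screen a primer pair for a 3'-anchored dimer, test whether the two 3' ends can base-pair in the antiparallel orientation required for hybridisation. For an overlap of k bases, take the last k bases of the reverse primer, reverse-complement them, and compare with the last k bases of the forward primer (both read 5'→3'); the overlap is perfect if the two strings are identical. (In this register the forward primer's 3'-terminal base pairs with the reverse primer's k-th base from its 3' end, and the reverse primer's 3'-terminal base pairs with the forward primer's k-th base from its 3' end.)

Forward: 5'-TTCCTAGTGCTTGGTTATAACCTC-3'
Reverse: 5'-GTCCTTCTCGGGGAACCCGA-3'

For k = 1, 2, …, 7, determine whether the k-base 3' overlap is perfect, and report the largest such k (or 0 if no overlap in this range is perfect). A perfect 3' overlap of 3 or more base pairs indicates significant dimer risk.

Last 7 bases (5'→3') — forward …TAACCTC, reverse …AACCCGA.
Reverse complement of the reverse primer's last 7 bases: TCGGGTT; its first k bases are the reverse complement of the reverse primer's last k bases, so a perfect k-base overlap needs the forward primer's last k bases to equal them.
Comparing (forward last k vs required): k=1: C vs T ✗; k=2: TC vs TC ✓; k=3: CTC vs TCG ✗; k=4: CCTC vs TCGG ✗; k=5: ACCTC vs TCGGG ✗; k=6: AACCTC vs TCGGGT ✗; k=7: TAACCTC vs TCGGGTT ✗.
Only k = 2 is perfect, so the longest perfect 3' overlap is 2.

Longest perfect overlap: 2 complementary base pairs; below the dimer-risk threshold (threshold 3).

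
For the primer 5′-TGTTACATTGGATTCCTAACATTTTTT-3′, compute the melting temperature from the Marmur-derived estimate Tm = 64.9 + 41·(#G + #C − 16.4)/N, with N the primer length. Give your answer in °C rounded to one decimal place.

Base counts: A=6, T=14, G=3, C=4; G+C = 7, N = 27.
Tm = 64.9 + 41·(7 − 16.4)/27 = 64.9 + -385.40/27 = 50.6°C.

50.6°C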